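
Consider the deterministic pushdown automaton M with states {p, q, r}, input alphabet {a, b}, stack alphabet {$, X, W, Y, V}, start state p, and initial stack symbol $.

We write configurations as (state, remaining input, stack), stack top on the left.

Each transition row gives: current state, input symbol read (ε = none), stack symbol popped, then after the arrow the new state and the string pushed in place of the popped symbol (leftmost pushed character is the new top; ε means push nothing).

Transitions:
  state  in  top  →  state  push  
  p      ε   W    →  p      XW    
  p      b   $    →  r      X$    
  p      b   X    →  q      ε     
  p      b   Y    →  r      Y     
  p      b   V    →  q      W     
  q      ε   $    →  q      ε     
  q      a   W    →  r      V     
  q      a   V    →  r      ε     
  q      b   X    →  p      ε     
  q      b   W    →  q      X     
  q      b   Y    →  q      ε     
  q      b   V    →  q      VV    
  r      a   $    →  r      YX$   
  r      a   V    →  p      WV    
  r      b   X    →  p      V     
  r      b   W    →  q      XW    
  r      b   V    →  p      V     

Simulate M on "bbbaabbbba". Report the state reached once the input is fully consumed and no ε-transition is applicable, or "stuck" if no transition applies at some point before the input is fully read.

r

(p, bbbaabbbba, $)
  read b, top $: go to r, push X$ → (r, bbaabbbba, X$)
  read b, top X: go to p, push V → (p, baabbbba, V$)
  read b, top V: go to q, push W → (q, aabbbba, W$)
  read a, top W: go to r, push V → (r, abbbba, V$)
  read a, top V: go to p, push WV → (p, bbbba, WV$)
  ε-move, top W: go to p, push XW → (p, bbbba, XWV$)
  read b, top X: go to q, push ε → (q, bbba, WV$)
  read b, top W: go to q, push X → (q, bba, XV$)
  read b, top X: go to p, push ε → (p, ba, V$)
  read b, top V: go to q, push W → (q, a, W$)
  read a, top W: go to r, push V → (r, ε, V$)
All input consumed; M is in state r.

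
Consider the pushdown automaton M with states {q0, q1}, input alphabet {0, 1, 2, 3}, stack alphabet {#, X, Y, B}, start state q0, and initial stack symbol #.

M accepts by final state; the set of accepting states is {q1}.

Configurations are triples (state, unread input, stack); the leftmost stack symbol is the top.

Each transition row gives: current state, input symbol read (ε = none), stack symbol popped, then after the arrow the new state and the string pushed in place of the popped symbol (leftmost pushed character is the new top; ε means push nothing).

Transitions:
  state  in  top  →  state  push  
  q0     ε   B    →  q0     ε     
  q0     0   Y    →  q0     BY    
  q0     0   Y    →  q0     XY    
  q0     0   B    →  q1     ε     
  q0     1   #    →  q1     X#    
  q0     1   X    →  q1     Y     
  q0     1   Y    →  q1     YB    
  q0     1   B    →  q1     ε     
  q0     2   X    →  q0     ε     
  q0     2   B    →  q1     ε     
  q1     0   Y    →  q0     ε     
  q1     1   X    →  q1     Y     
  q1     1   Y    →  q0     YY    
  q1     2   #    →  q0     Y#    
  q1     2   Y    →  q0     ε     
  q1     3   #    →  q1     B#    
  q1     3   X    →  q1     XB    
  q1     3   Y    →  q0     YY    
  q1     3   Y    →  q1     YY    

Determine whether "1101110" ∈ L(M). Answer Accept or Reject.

No computation consumes all input and reaches a final state.

Reject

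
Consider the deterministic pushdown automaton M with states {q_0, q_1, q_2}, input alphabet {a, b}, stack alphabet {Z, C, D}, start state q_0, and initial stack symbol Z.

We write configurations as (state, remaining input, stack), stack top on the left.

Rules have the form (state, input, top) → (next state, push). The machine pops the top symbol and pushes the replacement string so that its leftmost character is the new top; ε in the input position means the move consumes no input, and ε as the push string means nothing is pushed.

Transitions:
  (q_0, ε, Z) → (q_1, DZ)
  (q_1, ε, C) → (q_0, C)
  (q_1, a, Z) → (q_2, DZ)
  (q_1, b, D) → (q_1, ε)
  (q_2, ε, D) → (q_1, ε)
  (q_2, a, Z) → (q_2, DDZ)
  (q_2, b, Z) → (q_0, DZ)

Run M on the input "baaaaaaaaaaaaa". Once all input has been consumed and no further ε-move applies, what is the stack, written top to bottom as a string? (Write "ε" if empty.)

(q_0, baaaaaaaaaaaaa, Z)
  ε-move, top Z: go to q_1, push DZ → (q_1, baaaaaaaaaaaaa, DZ)
  read b, top D: go to q_1, push ε → (q_1, aaaaaaaaaaaaa, Z)
  read a, top Z: go to q_2, push DZ → (q_2, aaaaaaaaaaaa, DZ)
  ε-move, top D: go to q_1, push ε → (q_1, aaaaaaaaaaaa, Z)
  read a, top Z: go to q_2, push DZ → (q_2, aaaaaaaaaaa, DZ)
  ε-move, top D: go to q_1, push ε → (q_1, aaaaaaaaaaa, Z)
  read a, top Z: go to q_2, push DZ → (q_2, aaaaaaaaaa, DZ)
  ε-move, top D: go to q_1, push ε → (q_1, aaaaaaaaaa, Z)
  read a, top Z: go to q_2, push DZ → (q_2, aaaaaaaaa, DZ)
  ε-move, top D: go to q_1, push ε → (q_1, aaaaaaaaa, Z)
  read a, top Z: go to q_2, push DZ → (q_2, aaaaaaaa, DZ)
  ε-move, top D: go to q_1, push ε → (q_1, aaaaaaaa, Z)
  read a, top Z: go to q_2, push DZ → (q_2, aaaaaaa, DZ)
  ε-move, top D: go to q_1, push ε → (q_1, aaaaaaa, Z)
  read a, top Z: go to q_2, push DZ → (q_2, aaaaaa, DZ)
  ε-move, top D: go to q_1, push ε → (q_1, aaaaaa, Z)
  read a, top Z: go to q_2, push DZ → (q_2, aaaaa, DZ)
  ε-move, top D: go to q_1, push ε → (q_1, aaaaa, Z)
  read a, top Z: go to q_2, push DZ → (q_2, aaaa, DZ)
  ε-move, top D: go to q_1, push ε → (q_1, aaaa, Z)
  read a, top Z: go to q_2, push DZ → (q_2, aaa, DZ)
  ε-move, top D: go to q_1, push ε → (q_1, aaa, Z)
  read a, top Z: go to q_2, push DZ → (q_2, aa, DZ)
  ε-move, top D: go to q_1, push ε → (q_1, aa, Z)
  read a, top Z: go to q_2, push DZ → (q_2, a, DZ)
  ε-move, top D: go to q_1, push ε → (q_1, a, Z)
  read a, top Z: go to q_2, push DZ → (q_2, ε, DZ)
  ε-move, top D: go to q_1, push ε → (q_1, ε, Z)
All input consumed in state q_1 with stack Z.

Z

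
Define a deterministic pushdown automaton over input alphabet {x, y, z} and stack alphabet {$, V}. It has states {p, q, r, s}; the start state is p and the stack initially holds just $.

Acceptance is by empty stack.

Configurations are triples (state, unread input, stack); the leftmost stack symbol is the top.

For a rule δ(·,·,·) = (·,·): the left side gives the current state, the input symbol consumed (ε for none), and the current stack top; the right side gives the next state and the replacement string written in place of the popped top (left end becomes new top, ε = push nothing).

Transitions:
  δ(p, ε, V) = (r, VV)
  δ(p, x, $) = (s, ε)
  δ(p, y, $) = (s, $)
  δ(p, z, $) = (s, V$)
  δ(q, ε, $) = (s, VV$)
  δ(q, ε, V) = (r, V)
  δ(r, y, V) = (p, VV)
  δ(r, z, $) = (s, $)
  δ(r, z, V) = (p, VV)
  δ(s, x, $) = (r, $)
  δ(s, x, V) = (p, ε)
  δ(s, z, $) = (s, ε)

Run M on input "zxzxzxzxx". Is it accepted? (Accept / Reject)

Accept

(p, zxzxzxzxx, $)
  read z, top $: go to s, push V$ → (s, xzxzxzxx, V$)
  read x, top V: go to p, push ε → (p, zxzxzxx, $)
  read z, top $: go to s, push V$ → (s, xzxzxx, V$)
  read x, top V: go to p, push ε → (p, zxzxx, $)
  read z, top $: go to s, push V$ → (s, xzxx, V$)
  read x, top V: go to p, push ε → (p, zxx, $)
  read z, top $: go to s, push V$ → (s, xx, V$)
  read x, top V: go to p, push ε → (p, x, $)
  read x, top $: go to s, push ε → (s, ε, ε)
All input consumed and the stack is empty.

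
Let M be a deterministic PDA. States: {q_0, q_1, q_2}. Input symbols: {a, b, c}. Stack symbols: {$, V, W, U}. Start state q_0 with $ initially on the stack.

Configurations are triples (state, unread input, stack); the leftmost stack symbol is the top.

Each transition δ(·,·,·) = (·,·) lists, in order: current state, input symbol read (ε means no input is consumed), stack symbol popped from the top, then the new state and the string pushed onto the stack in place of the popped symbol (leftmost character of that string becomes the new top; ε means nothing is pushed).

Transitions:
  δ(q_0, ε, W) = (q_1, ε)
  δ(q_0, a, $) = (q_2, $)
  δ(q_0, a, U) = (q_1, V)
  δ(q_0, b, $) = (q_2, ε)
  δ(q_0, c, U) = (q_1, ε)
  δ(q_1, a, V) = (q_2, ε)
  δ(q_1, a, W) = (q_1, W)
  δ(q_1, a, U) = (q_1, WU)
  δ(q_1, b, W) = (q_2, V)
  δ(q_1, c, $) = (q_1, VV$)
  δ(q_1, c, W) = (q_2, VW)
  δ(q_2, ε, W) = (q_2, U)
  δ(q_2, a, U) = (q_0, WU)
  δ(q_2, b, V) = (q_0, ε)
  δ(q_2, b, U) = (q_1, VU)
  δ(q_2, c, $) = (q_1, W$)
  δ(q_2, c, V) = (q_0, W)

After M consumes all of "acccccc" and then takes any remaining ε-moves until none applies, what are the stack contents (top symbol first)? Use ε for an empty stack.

(q_0, acccccc, $)
  read a, top $: go to q_2, push $ → (q_2, cccccc, $)
  read c, top $: go to q_1, push W$ → (q_1, ccccc, W$)
  read c, top W: go to q_2, push VW → (q_2, cccc, VW$)
  read c, top V: go to q_0, push W → (q_0, ccc, WW$)
  ε-move, top W: go to q_1, push ε → (q_1, ccc, W$)
  read c, top W: go to q_2, push VW → (q_2, cc, VW$)
  read c, top V: go to q_0, push W → (q_0, c, WW$)
  ε-move, top W: go to q_1, push ε → (q_1, c, W$)
  read c, top W: go to q_2, push VW → (q_2, ε, VW$)
All input consumed in state q_2 with stack VW$.

VW$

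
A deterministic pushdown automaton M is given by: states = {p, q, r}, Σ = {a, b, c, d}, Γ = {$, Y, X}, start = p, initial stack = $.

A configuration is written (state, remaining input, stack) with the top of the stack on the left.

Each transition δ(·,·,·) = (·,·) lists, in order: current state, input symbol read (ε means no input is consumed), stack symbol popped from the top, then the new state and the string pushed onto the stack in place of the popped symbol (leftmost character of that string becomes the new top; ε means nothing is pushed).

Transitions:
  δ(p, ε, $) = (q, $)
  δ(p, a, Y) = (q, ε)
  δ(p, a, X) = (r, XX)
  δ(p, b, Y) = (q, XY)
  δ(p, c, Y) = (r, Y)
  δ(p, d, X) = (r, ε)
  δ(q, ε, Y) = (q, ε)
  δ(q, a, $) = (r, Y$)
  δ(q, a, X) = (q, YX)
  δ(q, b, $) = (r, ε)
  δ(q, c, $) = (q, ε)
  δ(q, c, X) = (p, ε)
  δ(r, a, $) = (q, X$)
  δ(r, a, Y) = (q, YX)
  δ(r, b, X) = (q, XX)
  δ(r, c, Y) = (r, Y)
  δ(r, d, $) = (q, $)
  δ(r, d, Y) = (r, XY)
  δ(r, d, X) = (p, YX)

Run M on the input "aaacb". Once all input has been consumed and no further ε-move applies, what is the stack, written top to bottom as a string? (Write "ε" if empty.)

(p, aaacb, $)
  ε-move, top $: go to q, push $ → (q, aaacb, $)
  read a, top $: go to r, push Y$ → (r, aacb, Y$)
  read a, top Y: go to q, push YX → (q, acb, YX$)
  ε-move, top Y: go to q, push ε → (q, acb, X$)
  read a, top X: go to q, push YX → (q, cb, YX$)
  ε-move, top Y: go to q, push ε → (q, cb, X$)
  read c, top X: go to p, push ε → (p, b, $)
  ε-move, top $: go to q, push $ → (q, b, $)
  read b, top $: go to r, push ε → (r, ε, ε)
All input consumed in state r with stack ε.

ε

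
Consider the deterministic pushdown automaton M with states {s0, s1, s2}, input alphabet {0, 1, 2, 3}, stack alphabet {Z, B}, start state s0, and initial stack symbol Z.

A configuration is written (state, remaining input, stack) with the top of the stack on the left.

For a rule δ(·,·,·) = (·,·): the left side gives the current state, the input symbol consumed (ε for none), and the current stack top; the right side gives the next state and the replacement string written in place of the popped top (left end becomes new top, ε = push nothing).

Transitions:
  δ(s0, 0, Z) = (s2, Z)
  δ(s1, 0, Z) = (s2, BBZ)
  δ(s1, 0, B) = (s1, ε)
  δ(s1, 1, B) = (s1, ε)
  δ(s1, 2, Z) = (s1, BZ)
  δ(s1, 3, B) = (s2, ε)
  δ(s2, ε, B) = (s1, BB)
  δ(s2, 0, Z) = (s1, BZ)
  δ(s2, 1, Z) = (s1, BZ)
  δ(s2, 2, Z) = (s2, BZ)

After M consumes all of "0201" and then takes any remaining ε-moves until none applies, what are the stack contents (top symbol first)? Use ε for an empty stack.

Z

(s0, 0201, Z) ⊢ (s2, 201, Z) ⊢ (s2, 01, BZ) ⊢ (s1, 01, BBZ) ⊢ (s1, 1, BZ) ⊢ (s1, ε, Z)
All input consumed in state s1 with stack Z.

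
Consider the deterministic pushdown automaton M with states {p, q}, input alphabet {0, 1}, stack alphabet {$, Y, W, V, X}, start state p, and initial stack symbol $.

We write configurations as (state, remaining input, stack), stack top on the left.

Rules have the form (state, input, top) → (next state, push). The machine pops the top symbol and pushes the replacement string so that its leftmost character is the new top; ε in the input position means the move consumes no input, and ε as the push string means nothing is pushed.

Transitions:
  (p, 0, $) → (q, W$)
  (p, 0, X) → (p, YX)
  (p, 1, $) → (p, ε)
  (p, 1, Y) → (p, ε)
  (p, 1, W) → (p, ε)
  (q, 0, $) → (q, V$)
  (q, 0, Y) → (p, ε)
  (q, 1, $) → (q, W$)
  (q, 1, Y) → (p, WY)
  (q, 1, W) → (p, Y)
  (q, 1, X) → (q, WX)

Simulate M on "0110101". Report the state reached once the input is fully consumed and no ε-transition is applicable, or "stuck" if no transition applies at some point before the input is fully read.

stuck

(p, 0110101, $)
  read 0, top $: go to q, push W$ → (q, 110101, W$)
  read 1, top W: go to p, push Y → (p, 10101, Y$)
  read 1, top Y: go to p, push ε → (p, 0101, $)
  read 0, top $: go to q, push W$ → (q, 101, W$)
  read 1, top W: go to p, push Y → (p, 01, Y$)
No transition for (p, 0, top Y); M blocks with input 01 remaining.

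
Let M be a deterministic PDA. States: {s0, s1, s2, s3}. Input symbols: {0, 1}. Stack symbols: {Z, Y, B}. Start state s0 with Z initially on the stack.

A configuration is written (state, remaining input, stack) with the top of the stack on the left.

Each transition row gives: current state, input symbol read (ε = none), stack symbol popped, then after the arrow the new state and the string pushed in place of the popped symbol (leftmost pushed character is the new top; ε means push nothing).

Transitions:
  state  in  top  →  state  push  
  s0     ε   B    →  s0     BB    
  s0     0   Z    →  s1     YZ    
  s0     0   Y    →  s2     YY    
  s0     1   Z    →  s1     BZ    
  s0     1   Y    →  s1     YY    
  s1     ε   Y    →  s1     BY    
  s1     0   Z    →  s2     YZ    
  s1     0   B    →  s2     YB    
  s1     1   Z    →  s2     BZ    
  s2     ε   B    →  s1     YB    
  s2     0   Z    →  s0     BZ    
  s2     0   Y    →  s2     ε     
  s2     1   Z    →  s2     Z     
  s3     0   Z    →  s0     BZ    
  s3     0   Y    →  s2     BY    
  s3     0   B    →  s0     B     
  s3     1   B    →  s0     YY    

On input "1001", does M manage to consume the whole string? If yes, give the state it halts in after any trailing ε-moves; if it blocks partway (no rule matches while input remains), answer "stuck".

(s0, 1001, Z)
  read 1, top Z: go to s1, push BZ → (s1, 001, BZ)
  read 0, top B: go to s2, push YB → (s2, 01, YBZ)
  read 0, top Y: go to s2, push ε → (s2, 1, BZ)
  ε-move, top B: go to s1, push YB → (s1, 1, YBZ)
  ε-move, top Y: go to s1, push BY → (s1, 1, BYBZ)
No transition for (s1, 1, top B); M blocks with input 1 remaining.

stuck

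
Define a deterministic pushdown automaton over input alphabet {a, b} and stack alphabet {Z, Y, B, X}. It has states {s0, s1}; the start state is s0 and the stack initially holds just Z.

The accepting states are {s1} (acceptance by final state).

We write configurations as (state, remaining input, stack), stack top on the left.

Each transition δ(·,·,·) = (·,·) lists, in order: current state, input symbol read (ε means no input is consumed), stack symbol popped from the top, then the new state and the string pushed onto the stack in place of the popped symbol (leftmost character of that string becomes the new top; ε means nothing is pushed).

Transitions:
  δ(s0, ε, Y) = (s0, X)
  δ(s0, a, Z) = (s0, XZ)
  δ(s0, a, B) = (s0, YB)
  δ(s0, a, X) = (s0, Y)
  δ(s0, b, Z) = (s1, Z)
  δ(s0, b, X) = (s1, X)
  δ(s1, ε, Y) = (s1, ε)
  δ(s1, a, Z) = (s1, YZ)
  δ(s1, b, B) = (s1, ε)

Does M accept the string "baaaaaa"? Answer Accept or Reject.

Accept

(s0, baaaaaa, Z) ⊢ (s1, aaaaaa, Z) ⊢ (s1, aaaaa, YZ) ⊢ (s1, aaaaa, Z) ⊢ (s1, aaaa, YZ) ⊢ (s1, aaaa, Z) ⊢ (s1, aaa, YZ) ⊢ (s1, aaa, Z) ⊢ (s1, aa, YZ) ⊢ (s1, aa, Z) ⊢ (s1, a, YZ) ⊢ (s1, a, Z) ⊢ (s1, ε, YZ)
All input consumed; state s1 ∈ F.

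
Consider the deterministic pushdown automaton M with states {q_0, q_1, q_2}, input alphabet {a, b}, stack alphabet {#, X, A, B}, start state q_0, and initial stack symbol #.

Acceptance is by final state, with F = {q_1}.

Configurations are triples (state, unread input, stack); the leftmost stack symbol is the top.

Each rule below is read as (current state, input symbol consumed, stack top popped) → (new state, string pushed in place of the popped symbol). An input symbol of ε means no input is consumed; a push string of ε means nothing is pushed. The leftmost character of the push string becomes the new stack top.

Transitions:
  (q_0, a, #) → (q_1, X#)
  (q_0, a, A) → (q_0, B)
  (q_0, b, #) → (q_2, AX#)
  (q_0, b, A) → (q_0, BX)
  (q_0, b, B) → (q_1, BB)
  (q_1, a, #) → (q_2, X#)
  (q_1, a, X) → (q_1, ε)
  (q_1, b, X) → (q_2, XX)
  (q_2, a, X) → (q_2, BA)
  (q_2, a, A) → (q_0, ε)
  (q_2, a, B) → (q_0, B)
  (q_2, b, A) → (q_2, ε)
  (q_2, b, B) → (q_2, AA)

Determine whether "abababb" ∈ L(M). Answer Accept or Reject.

Accept

(q_0, abababb, #)
  read a, top #: go to q_1, push X# → (q_1, bababb, X#)
  read b, top X: go to q_2, push XX → (q_2, ababb, XX#)
  read a, top X: go to q_2, push BA → (q_2, babb, BAX#)
  read b, top B: go to q_2, push AA → (q_2, abb, AAAX#)
  read a, top A: go to q_0, push ε → (q_0, bb, AAX#)
  read b, top A: go to q_0, push BX → (q_0, b, BXAX#)
  read b, top B: go to q_1, push BB → (q_1, ε, BBXAX#)
All input consumed; state q_1 ∈ F.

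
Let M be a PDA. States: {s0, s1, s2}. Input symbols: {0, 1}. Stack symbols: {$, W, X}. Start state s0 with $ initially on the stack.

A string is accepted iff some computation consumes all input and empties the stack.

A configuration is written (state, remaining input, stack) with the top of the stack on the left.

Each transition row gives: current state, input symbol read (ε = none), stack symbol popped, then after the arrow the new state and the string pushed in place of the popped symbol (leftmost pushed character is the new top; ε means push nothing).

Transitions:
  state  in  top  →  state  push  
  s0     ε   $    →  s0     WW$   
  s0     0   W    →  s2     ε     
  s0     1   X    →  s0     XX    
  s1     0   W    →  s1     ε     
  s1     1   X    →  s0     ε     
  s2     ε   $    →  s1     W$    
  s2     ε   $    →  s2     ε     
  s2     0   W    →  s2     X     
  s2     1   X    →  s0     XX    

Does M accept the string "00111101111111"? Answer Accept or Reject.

No computation consumes all input and empties the stack.

Reject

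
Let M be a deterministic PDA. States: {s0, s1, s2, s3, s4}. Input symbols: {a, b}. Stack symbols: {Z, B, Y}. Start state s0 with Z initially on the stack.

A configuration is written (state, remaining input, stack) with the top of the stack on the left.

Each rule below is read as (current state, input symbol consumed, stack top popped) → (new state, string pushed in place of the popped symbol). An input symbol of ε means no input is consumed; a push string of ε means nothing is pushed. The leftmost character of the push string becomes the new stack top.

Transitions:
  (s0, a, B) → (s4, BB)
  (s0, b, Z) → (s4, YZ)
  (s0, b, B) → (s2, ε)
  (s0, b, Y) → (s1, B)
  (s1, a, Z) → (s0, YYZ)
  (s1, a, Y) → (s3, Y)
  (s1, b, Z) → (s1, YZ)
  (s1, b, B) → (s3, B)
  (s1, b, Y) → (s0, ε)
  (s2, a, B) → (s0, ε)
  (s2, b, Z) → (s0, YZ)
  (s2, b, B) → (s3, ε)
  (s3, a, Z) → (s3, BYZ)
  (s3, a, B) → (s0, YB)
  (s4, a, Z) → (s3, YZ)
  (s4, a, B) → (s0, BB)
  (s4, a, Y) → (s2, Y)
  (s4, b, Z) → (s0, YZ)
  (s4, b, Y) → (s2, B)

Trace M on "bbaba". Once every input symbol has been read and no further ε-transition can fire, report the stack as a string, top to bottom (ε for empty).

YZ

(s0, bbaba, Z)
  read b, top Z: go to s4, push YZ → (s4, baba, YZ)
  read b, top Y: go to s2, push B → (s2, aba, BZ)
  read a, top B: go to s0, push ε → (s0, ba, Z)
  read b, top Z: go to s4, push YZ → (s4, a, YZ)
  read a, top Y: go to s2, push Y → (s2, ε, YZ)
All input consumed in state s2 with stack YZ.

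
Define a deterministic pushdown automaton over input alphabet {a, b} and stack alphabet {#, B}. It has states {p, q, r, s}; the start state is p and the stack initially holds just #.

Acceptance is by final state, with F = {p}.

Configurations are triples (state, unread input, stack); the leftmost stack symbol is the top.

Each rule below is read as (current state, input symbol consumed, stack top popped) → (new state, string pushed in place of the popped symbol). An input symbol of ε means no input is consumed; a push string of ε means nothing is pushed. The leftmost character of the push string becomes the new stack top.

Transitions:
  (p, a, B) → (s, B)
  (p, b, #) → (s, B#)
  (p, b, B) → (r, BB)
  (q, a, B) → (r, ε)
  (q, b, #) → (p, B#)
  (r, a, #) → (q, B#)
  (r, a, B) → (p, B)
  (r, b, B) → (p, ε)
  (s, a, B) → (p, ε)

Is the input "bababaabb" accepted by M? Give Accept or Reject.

Reject

(p, bababaabb, #)
  read b, top #: go to s, push B# → (s, ababaabb, B#)
  read a, top B: go to p, push ε → (p, babaabb, #)
  read b, top #: go to s, push B# → (s, abaabb, B#)
  read a, top B: go to p, push ε → (p, baabb, #)
  read b, top #: go to s, push B# → (s, aabb, B#)
  read a, top B: go to p, push ε → (p, abb, #)
No transition applies at (p, abb, #); input not fully consumed.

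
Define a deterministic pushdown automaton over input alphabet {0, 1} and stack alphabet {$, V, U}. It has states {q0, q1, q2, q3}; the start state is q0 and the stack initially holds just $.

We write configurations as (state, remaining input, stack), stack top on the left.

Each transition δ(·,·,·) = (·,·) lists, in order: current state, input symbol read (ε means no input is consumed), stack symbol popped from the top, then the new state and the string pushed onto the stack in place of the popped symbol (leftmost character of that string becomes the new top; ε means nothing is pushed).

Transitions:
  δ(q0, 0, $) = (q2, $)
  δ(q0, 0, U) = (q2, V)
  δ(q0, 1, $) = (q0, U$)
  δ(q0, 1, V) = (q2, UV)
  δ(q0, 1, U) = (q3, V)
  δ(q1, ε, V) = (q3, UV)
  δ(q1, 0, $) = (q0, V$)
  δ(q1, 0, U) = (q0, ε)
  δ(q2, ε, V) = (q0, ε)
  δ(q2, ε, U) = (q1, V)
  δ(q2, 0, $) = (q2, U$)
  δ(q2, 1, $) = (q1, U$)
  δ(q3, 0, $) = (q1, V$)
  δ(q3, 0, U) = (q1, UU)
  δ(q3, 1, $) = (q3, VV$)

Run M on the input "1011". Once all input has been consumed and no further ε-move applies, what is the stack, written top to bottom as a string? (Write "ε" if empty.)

(q0, 1011, $) ⊢ (q0, 011, U$) ⊢ (q2, 11, V$) ⊢ (q0, 11, $) ⊢ (q0, 1, U$) ⊢ (q3, ε, V$)
All input consumed in state q3 with stack V$.

V$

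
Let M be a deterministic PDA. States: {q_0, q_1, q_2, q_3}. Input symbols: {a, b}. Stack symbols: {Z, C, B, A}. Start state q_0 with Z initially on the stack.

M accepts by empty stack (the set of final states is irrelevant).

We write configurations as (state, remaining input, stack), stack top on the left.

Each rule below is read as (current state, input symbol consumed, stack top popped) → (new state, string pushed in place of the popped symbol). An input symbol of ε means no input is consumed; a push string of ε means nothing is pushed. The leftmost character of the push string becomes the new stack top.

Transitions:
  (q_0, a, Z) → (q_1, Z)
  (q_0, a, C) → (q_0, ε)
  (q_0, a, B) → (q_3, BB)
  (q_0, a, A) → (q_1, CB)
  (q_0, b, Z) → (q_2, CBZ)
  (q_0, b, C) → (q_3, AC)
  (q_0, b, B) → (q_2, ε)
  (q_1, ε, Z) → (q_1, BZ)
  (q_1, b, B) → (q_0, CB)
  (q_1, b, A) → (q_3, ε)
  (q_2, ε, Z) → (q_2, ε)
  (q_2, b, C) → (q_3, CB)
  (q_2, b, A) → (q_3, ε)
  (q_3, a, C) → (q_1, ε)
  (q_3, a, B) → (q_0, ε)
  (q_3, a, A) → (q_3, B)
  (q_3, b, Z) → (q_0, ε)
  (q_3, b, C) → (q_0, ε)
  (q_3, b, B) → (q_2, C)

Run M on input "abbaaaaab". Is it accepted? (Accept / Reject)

Accept

(q_0, abbaaaaab, Z) ⊢ (q_1, bbaaaaab, Z) ⊢ (q_1, bbaaaaab, BZ) ⊢ (q_0, baaaaab, CBZ) ⊢ (q_3, aaaaab, ACBZ) ⊢ (q_3, aaaab, BCBZ) ⊢ (q_0, aaab, CBZ) ⊢ (q_0, aab, BZ) ⊢ (q_3, ab, BBZ) ⊢ (q_0, b, BZ) ⊢ (q_2, ε, Z) ⊢ (q_2, ε, ε)
All input consumed and the stack is empty.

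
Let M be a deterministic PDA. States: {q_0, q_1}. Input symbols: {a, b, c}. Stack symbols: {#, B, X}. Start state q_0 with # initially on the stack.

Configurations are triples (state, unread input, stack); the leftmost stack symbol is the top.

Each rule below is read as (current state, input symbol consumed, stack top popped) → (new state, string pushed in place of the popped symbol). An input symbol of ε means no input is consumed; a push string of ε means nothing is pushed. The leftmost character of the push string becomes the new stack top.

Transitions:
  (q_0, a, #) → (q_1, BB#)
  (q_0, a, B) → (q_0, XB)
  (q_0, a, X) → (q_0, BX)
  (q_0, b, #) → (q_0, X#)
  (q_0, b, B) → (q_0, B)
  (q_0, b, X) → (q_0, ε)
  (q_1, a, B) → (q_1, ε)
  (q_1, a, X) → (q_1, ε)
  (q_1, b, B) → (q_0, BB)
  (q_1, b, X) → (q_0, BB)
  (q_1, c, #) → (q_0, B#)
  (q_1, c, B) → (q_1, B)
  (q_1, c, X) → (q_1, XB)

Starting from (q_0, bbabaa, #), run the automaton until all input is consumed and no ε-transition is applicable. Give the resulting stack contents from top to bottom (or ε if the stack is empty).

BXBBB#

(q_0, bbabaa, #)
  read b, top #: go to q_0, push X# → (q_0, babaa, X#)
  read b, top X: go to q_0, push ε → (q_0, abaa, #)
  read a, top #: go to q_1, push BB# → (q_1, baa, BB#)
  read b, top B: go to q_0, push BB → (q_0, aa, BBB#)
  read a, top B: go to q_0, push XB → (q_0, a, XBBB#)
  read a, top X: go to q_0, push BX → (q_0, ε, BXBBB#)
All input consumed in state q_0 with stack BXBBB#.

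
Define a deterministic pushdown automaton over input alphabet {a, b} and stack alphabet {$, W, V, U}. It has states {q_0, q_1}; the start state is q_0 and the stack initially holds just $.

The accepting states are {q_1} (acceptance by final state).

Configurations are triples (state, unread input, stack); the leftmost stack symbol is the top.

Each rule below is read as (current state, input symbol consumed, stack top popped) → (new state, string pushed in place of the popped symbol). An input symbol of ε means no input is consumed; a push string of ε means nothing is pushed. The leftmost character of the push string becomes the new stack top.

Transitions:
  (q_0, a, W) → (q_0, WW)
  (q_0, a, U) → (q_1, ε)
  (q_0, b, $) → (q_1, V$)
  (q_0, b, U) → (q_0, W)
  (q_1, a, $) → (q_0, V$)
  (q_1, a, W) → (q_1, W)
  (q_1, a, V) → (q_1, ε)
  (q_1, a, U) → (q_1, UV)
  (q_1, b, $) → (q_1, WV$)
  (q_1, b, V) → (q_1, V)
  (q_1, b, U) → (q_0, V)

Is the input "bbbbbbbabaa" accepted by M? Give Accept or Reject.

(q_0, bbbbbbbabaa, $)
  read b, top $: go to q_1, push V$ → (q_1, bbbbbbabaa, V$)
  read b, top V: go to q_1, push V → (q_1, bbbbbabaa, V$)
  read b, top V: go to q_1, push V → (q_1, bbbbabaa, V$)
  read b, top V: go to q_1, push V → (q_1, bbbabaa, V$)
  read b, top V: go to q_1, push V → (q_1, bbabaa, V$)
  read b, top V: go to q_1, push V → (q_1, babaa, V$)
  read b, top V: go to q_1, push V → (q_1, abaa, V$)
  read a, top V: go to q_1, push ε → (q_1, baa, $)
  read b, top $: go to q_1, push WV$ → (q_1, aa, WV$)
  read a, top W: go to q_1, push W → (q_1, a, WV$)
  read a, top W: go to q_1, push W → (q_1, ε, WV$)
All input consumed; state q_1 ∈ F.

Accept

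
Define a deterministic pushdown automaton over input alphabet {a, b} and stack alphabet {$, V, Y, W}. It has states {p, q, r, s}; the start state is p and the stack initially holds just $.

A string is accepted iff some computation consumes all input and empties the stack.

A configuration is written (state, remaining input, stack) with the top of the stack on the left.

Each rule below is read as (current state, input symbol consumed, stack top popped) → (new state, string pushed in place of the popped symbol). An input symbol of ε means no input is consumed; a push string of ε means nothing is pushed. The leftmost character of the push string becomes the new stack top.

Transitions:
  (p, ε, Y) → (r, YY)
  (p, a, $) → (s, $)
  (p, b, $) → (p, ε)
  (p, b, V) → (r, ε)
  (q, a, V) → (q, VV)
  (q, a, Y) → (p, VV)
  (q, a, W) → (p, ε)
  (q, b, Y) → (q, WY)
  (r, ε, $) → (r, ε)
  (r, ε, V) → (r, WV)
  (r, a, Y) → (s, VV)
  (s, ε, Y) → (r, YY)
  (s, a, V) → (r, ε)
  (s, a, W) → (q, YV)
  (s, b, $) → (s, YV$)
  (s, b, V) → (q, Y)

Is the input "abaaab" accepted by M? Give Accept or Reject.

(p, abaaab, $)
  read a, top $: go to s, push $ → (s, baaab, $)
  read b, top $: go to s, push YV$ → (s, aaab, YV$)
  ε-move, top Y: go to r, push YY → (r, aaab, YYV$)
  read a, top Y: go to s, push VV → (s, aab, VVYV$)
  read a, top V: go to r, push ε → (r, ab, VYV$)
  ε-move, top V: go to r, push WV → (r, ab, WVYV$)
No transition applies at (r, ab, WVYV$); input not fully consumed.

Reject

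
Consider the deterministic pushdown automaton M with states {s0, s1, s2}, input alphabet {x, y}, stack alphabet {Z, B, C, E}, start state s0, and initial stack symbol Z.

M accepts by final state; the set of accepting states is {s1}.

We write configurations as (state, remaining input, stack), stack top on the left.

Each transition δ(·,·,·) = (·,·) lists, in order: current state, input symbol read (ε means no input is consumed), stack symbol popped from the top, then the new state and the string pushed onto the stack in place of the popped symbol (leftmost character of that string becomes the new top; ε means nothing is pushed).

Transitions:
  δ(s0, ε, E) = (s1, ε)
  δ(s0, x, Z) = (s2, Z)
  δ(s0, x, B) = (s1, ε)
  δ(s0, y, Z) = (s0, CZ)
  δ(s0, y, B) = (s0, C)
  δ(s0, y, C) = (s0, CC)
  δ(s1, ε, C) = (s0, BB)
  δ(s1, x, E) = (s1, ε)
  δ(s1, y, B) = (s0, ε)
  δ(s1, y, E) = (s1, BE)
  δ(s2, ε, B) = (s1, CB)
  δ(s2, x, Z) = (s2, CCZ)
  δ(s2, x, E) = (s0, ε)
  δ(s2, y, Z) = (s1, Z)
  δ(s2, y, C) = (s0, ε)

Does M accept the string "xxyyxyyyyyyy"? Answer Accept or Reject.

Reject

(s0, xxyyxyyyyyyy, Z)
  read x, top Z: go to s2, push Z → (s2, xyyxyyyyyyy, Z)
  read x, top Z: go to s2, push CCZ → (s2, yyxyyyyyyy, CCZ)
  read y, top C: go to s0, push ε → (s0, yxyyyyyyy, CZ)
  read y, top C: go to s0, push CC → (s0, xyyyyyyy, CCZ)
No transition applies at (s0, xyyyyyyy, CCZ); input not fully consumed.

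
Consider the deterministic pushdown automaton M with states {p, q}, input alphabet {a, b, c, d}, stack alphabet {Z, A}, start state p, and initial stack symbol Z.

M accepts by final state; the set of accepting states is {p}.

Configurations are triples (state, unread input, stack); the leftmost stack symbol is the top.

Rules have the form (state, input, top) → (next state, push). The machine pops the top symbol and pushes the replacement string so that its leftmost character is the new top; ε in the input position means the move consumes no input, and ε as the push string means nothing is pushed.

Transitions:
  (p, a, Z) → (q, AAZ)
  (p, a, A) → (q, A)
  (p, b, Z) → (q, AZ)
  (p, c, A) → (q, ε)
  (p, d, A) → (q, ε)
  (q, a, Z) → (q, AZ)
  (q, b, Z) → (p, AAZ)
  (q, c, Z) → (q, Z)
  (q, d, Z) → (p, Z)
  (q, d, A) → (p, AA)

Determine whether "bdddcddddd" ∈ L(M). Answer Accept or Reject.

(p, bdddcddddd, Z)
  read b, top Z: go to q, push AZ → (q, dddcddddd, AZ)
  read d, top A: go to p, push AA → (p, ddcddddd, AAZ)
  read d, top A: go to q, push ε → (q, dcddddd, AZ)
  read d, top A: go to p, push AA → (p, cddddd, AAZ)
  read c, top A: go to q, push ε → (q, ddddd, AZ)
  read d, top A: go to p, push AA → (p, dddd, AAZ)
  read d, top A: go to q, push ε → (q, ddd, AZ)
  read d, top A: go to p, push AA → (p, dd, AAZ)
  read d, top A: go to q, push ε → (q, d, AZ)
  read d, top A: go to p, push AA → (p, ε, AAZ)
All input consumed; state p ∈ F.

Accept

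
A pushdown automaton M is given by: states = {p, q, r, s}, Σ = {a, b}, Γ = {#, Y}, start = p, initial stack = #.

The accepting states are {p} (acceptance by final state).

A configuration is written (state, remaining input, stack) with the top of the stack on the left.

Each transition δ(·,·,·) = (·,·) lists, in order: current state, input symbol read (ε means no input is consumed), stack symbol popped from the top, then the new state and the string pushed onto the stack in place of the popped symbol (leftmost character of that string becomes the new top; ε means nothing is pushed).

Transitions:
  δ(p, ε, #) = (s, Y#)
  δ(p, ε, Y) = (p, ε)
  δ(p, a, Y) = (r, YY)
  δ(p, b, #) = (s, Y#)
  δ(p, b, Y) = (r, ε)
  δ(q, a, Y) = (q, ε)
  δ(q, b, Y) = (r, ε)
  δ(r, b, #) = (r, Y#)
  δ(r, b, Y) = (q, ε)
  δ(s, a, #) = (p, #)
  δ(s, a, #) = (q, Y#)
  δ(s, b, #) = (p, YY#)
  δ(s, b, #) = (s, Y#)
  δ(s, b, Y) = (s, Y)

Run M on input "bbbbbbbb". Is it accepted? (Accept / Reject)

No computation consumes all input and reaches a final state.

Reject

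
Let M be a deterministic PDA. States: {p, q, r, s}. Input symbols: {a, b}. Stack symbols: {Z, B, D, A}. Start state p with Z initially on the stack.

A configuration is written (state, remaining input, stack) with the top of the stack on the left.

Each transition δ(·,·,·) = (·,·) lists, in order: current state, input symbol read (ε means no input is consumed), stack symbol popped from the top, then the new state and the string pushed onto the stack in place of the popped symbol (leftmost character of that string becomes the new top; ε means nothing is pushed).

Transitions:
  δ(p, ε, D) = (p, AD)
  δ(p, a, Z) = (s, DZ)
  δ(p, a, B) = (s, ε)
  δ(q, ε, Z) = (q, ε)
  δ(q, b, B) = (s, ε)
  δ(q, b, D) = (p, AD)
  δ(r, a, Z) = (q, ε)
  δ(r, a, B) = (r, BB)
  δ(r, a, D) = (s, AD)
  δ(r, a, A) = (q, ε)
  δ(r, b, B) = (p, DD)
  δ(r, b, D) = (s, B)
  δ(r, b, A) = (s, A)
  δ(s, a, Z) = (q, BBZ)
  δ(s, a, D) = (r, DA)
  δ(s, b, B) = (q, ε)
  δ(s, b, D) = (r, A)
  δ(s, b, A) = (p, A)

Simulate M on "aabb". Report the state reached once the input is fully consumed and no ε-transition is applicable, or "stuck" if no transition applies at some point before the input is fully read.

q

(p, aabb, Z)
  read a, top Z: go to s, push DZ → (s, abb, DZ)
  read a, top D: go to r, push DA → (r, bb, DAZ)
  read b, top D: go to s, push B → (s, b, BAZ)
  read b, top B: go to q, push ε → (q, ε, AZ)
All input consumed; M is in state q.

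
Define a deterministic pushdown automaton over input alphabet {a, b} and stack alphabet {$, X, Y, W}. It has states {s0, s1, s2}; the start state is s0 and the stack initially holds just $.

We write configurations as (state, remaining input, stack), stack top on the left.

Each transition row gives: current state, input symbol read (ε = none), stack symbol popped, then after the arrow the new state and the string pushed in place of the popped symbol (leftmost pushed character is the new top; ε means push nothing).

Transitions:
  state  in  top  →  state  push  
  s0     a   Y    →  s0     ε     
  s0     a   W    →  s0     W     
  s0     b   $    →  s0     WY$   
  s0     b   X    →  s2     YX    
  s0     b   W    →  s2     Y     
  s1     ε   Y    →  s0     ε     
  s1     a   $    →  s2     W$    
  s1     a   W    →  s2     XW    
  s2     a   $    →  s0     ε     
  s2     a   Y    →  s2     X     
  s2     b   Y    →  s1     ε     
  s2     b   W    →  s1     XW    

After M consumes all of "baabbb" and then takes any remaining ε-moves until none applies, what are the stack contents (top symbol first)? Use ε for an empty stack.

(s0, baabbb, $)
  read b, top $: go to s0, push WY$ → (s0, aabbb, WY$)
  read a, top W: go to s0, push W → (s0, abbb, WY$)
  read a, top W: go to s0, push W → (s0, bbb, WY$)
  read b, top W: go to s2, push Y → (s2, bb, YY$)
  read b, top Y: go to s1, push ε → (s1, b, Y$)
  ε-move, top Y: go to s0, push ε → (s0, b, $)
  read b, top $: go to s0, push WY$ → (s0, ε, WY$)
All input consumed in state s0 with stack WY$.

WY$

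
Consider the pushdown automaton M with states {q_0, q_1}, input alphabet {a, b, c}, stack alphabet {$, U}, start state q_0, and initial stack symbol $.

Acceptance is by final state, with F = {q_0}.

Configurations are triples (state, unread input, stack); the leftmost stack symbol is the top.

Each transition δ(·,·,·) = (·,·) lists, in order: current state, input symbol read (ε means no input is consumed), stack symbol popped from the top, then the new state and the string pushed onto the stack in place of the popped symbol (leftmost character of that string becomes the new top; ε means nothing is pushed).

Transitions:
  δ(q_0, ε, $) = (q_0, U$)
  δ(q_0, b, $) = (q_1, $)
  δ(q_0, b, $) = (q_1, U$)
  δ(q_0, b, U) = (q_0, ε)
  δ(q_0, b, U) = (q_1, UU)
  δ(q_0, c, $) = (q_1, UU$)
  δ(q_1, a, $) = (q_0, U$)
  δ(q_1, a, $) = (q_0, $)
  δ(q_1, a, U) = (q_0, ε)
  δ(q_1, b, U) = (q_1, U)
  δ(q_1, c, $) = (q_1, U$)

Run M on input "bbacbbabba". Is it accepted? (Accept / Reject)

Accept

One accepting computation: (q_0, bbacbbabba, $) ⊢ (q_1, bacbbabba, U$) ⊢ (q_1, acbbabba, U$) ⊢ (q_0, cbbabba, $) ⊢ (q_1, bbabba, UU$) ⊢ (q_1, babba, UU$) ⊢ (q_1, abba, UU$) ⊢ (q_0, bba, U$) ⊢ (q_0, ba, $) ⊢ (q_1, a, $) ⊢ (q_0, ε, U$)
All input consumed and state q_0 ∈ F.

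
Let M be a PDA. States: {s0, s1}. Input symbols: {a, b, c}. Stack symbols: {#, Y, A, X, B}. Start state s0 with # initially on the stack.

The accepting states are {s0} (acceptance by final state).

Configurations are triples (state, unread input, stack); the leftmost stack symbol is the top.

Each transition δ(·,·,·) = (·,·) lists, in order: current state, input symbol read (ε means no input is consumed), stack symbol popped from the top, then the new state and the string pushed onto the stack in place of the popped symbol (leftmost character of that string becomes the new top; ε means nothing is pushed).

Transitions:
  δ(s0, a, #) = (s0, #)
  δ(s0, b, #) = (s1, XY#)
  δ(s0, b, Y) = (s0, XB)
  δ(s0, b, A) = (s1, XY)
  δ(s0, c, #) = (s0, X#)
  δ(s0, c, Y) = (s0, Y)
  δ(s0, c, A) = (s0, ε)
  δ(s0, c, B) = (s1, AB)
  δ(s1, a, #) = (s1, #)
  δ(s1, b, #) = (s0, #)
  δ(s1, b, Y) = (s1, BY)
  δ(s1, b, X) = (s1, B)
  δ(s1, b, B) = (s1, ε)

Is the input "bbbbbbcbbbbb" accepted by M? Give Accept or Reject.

No computation consumes all input and reaches a final state.

Reject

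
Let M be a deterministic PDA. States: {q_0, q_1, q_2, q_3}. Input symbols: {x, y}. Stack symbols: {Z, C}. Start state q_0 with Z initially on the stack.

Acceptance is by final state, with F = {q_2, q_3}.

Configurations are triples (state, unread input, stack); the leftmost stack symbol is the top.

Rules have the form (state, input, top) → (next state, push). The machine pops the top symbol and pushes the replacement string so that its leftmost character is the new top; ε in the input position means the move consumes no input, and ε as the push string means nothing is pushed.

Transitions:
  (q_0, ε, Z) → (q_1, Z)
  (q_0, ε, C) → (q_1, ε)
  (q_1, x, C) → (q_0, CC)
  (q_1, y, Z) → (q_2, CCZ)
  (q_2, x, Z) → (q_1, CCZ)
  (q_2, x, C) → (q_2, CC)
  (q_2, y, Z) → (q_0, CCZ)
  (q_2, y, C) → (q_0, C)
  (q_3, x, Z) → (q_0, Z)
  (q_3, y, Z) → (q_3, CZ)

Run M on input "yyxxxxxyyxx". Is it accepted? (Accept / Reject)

Reject

(q_0, yyxxxxxyyxx, Z)
  ε-move, top Z: go to q_1, push Z → (q_1, yyxxxxxyyxx, Z)
  read y, top Z: go to q_2, push CCZ → (q_2, yxxxxxyyxx, CCZ)
  read y, top C: go to q_0, push C → (q_0, xxxxxyyxx, CCZ)
  ε-move, top C: go to q_1, push ε → (q_1, xxxxxyyxx, CZ)
  read x, top C: go to q_0, push CC → (q_0, xxxxyyxx, CCZ)
  ε-move, top C: go to q_1, push ε → (q_1, xxxxyyxx, CZ)
  read x, top C: go to q_0, push CC → (q_0, xxxyyxx, CCZ)
  ε-move, top C: go to q_1, push ε → (q_1, xxxyyxx, CZ)
  read x, top C: go to q_0, push CC → (q_0, xxyyxx, CCZ)
  ε-move, top C: go to q_1, push ε → (q_1, xxyyxx, CZ)
  read x, top C: go to q_0, push CC → (q_0, xyyxx, CCZ)
  ε-move, top C: go to q_1, push ε → (q_1, xyyxx, CZ)
  read x, top C: go to q_0, push CC → (q_0, yyxx, CCZ)
  ε-move, top C: go to q_1, push ε → (q_1, yyxx, CZ)
No transition applies at (q_1, yyxx, CZ); input not fully consumed.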